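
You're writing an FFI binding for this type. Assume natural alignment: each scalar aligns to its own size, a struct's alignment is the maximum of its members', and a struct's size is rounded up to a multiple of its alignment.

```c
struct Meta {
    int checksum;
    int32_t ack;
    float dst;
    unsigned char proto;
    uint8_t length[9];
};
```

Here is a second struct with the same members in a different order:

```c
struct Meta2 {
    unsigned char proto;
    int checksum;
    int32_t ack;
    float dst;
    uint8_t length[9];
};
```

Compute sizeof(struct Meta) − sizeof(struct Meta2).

0..4  checksum  (4B, 4-aligned)
4..8  ack  (4B, 4-aligned)
8..12  dst  (4B, 4-aligned)
12..13  proto  (1B, 1-aligned)
13..22  length  (9B, 1-aligned)
22..24  -- tail padding (2B)
sizeof = 24, alignof = 4
— Meta2 —
0..1  proto  (1B, 1-aligned)
1..4  -- padding (3B)
4..8  checksum  (4B, 4-aligned)
8..12  ack  (4B, 4-aligned)
12..16  dst  (4B, 4-aligned)
16..25  length  (9B, 1-aligned)
25..28  -- tail padding (3B)
sizeof = 28, alignof = 4
24 − 28 = -4

-4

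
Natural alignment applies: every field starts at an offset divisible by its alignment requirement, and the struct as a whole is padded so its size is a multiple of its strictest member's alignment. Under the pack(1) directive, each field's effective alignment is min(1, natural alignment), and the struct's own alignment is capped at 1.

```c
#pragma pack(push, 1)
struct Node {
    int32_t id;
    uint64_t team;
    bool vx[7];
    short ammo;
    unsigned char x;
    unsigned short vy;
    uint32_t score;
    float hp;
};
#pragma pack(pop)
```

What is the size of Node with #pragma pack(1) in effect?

id at 0 (size 4, align 1) → ends 4
team at 4 (size 8, align 1) → ends 12
vx at 12 (size 7, align 1) → ends 19
ammo at 19 (size 2, align 1) → ends 21
x at 21 (size 1, align 1) → ends 22
vy at 22 (size 2, align 1) → ends 24
score at 24 (size 4, align 1) → ends 28
hp at 28 (size 4, align 1) → ends 32
total 32 bytes, alignment 1

32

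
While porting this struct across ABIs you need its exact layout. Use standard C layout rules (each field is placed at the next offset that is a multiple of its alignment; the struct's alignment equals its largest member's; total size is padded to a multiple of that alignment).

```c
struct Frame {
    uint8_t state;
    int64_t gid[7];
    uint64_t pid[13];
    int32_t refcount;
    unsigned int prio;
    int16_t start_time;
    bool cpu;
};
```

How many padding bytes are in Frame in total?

12

0..1  state  (1B, 1-aligned)
1..8  -- padding (7B)
8..64  gid  (56B, 8-aligned)
64..168  pid  (104B, 8-aligned)
168..172  refcount  (4B, 4-aligned)
172..176  prio  (4B, 4-aligned)
176..178  start_time  (2B, 2-aligned)
178..179  cpu  (1B, 1-aligned)
179..184  -- tail padding (5B)
sizeof = 184, alignof = 8
data bytes 172, size 184 → padding 12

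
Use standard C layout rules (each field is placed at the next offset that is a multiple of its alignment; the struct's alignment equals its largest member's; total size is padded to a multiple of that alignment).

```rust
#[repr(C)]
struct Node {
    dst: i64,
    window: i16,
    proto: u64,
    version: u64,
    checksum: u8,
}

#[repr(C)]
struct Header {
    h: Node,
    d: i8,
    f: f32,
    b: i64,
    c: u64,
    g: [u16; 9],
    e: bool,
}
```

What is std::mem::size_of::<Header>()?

88

Node: 0..8  dst  (8B, 8-aligned); 8..10  window  (2B, 2-aligned); 10..16  -- padding (6B); 16..24  proto  (8B, 8-aligned); 24..32  version  (8B, 8-aligned); 32..33  checksum  (1B, 1-aligned); 33..40  -- tail padding (7B); sizeof = 40, alignof = 8
0..40  h  (40B, 8-aligned)
40..41  d  (1B, 1-aligned)
41..44  -- padding (3B)
44..48  f  (4B, 4-aligned)
48..56  b  (8B, 8-aligned)
56..64  c  (8B, 8-aligned)
64..82  g  (18B, 2-aligned)
82..83  e  (1B, 1-aligned)
83..88  -- tail padding (5B)
sizeof = 88, alignof = 8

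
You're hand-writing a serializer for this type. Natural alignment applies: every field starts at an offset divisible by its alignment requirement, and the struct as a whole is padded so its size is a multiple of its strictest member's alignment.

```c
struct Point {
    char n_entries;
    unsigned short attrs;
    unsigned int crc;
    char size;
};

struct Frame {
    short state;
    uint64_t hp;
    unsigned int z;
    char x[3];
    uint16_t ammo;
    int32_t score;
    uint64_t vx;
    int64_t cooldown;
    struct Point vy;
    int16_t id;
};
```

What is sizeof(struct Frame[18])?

Point: @0: n_entries [1B, align 1] → 1; +1 pad (align 2); @2: attrs [2B, align 2] → 4; @4: crc [4B, align 4] → 8; @8: size [1B, align 1] → 9; +3 tail pad (align 4); size 12, align 4
@0: state [2B, align 2] → 2
+6 pad (align 8)
@8: hp [8B, align 8] → 16
@16: z [4B, align 4] → 20
@20: x [3B, align 1] → 23
+1 pad (align 2)
@24: ammo [2B, align 2] → 26
+2 pad (align 4)
@28: score [4B, align 4] → 32
@32: vx [8B, align 8] → 40
@40: cooldown [8B, align 8] → 48
@48: vy [12B, align 4] → 60
@60: id [2B, align 2] → 62
+2 tail pad (align 8)
size 64, align 8
array of 18: 18 × 64 = 1152

1152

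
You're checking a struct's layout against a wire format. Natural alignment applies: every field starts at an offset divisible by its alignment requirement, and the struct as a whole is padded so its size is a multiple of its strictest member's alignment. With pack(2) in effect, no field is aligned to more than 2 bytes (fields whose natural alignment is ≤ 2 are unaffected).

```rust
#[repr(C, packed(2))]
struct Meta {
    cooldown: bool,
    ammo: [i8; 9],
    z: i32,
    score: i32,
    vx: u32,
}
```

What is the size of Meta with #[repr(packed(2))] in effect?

22

@0: cooldown [1B, align 1] → 1
@1: ammo [9B, align 1] → 10
@10: z [4B, align 2] → 14
@14: score [4B, align 2] → 18
@18: vx [4B, align 2] → 22
size 22, align 2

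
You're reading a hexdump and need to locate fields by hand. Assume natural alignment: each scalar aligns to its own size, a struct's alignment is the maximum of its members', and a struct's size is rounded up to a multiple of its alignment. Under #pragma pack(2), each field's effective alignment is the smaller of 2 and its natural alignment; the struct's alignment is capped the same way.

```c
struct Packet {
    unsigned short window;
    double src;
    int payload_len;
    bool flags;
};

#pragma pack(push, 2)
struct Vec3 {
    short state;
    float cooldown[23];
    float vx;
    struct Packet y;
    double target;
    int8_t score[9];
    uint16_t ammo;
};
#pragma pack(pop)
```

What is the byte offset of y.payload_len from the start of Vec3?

114

Packet: window at 0 (size 2, align 2) → ends 2; pad 6 to align 8 for src; src at 8 (size 8, align 8) → ends 16; payload_len at 16 (size 4, align 4) → ends 20; flags at 20 (size 1, align 1) → ends 21; tail pad 3 to reach multiple of 8; total 24 bytes, alignment 8
state at 0 (size 2, align 2) → ends 2
cooldown at 2 (size 92, align 2) → ends 94
vx at 94 (size 4, align 2) → ends 98
y at 98 (size 24, align 2) → ends 122
within Packet: payload_len at 16
98 + 16 = 114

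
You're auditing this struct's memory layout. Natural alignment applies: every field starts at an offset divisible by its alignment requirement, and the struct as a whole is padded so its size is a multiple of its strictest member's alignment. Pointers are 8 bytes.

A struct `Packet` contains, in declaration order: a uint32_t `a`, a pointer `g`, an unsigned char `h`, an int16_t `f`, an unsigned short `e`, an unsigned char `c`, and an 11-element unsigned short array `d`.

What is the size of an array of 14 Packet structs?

@0: a [4B, align 4] → 4
+4 pad (align 8)
@8: g [8B, align 8] → 16
@16: h [1B, align 1] → 17
+1 pad (align 2)
@18: f [2B, align 2] → 20
@20: e [2B, align 2] → 22
@22: c [1B, align 1] → 23
+1 pad (align 2)
@24: d [22B, align 2] → 46
+2 tail pad (align 8)
size 48, align 8
array of 14: 14 × 48 = 672

672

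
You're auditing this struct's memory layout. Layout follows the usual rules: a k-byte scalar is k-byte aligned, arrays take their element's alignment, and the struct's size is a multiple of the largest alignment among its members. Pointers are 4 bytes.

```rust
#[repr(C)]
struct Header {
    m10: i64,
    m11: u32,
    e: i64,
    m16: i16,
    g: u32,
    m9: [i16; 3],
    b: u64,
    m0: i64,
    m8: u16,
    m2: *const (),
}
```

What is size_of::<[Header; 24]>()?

m10 at 0 (size 8, align 8) → ends 8
m11 at 8 (size 4, align 4) → ends 12
pad 4 to align 8 for e
e at 16 (size 8, align 8) → ends 24
m16 at 24 (size 2, align 2) → ends 26
pad 2 to align 4 for g
g at 28 (size 4, align 4) → ends 32
m9 at 32 (size 6, align 2) → ends 38
pad 2 to align 8 for b
b at 40 (size 8, align 8) → ends 48
m0 at 48 (size 8, align 8) → ends 56
m8 at 56 (size 2, align 2) → ends 58
pad 2 to align 4 for m2
m2 at 60 (size 4, align 4) → ends 64
total 64 bytes, alignment 8
array of 24: 24 × 64 = 1536

1536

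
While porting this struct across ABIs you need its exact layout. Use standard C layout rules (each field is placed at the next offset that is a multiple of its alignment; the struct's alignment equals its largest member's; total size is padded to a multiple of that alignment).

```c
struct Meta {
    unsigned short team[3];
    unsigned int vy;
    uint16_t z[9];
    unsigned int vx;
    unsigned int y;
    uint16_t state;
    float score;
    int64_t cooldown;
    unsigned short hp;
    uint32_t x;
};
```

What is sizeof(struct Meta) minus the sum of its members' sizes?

8

team at 0 (size 6, align 2) → ends 6
pad 2 to align 4 for vy
vy at 8 (size 4, align 4) → ends 12
z at 12 (size 18, align 2) → ends 30
pad 2 to align 4 for vx
vx at 32 (size 4, align 4) → ends 36
y at 36 (size 4, align 4) → ends 40
state at 40 (size 2, align 2) → ends 42
pad 2 to align 4 for score
score at 44 (size 4, align 4) → ends 48
cooldown at 48 (size 8, align 8) → ends 56
hp at 56 (size 2, align 2) → ends 58
pad 2 to align 4 for x
x at 60 (size 4, align 4) → ends 64
total 64 bytes, alignment 8
data bytes 56, size 64 → padding 8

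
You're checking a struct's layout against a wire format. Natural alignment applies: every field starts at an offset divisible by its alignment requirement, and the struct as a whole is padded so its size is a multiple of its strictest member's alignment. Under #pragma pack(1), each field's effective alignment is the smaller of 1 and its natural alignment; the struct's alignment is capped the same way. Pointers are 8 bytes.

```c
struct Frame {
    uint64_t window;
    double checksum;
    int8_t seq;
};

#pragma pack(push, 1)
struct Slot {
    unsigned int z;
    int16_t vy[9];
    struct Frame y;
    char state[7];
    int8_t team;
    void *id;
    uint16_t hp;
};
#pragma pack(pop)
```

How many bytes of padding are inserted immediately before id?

Frame: window at 0 (size 8, align 8) → ends 8; checksum at 8 (size 8, align 8) → ends 16; seq at 16 (size 1, align 1) → ends 17; tail pad 7 to reach multiple of 8; total 24 bytes, alignment 8
z at 0 (size 4, align 1) → ends 4
vy at 4 (size 18, align 1) → ends 22
y at 22 (size 24, align 1) → ends 46
state at 46 (size 7, align 1) → ends 53
team at 53 (size 1, align 1) → ends 54
id at 54 (size 8, align 1) → ends 62

0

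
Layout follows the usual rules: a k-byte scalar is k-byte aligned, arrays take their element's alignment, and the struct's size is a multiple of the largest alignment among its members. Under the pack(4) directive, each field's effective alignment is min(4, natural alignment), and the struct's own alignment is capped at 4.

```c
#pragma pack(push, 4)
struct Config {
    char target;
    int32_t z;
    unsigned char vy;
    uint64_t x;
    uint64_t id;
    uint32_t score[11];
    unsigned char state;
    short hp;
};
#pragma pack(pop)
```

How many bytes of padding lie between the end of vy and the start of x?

0..1  target  (1B, 1-aligned)
1..4  -- padding (3B)
4..8  z  (4B, 4-aligned)
8..9  vy  (1B, 1-aligned)
9..12  -- padding (3B)
12..20  x  (8B, 4-aligned)

3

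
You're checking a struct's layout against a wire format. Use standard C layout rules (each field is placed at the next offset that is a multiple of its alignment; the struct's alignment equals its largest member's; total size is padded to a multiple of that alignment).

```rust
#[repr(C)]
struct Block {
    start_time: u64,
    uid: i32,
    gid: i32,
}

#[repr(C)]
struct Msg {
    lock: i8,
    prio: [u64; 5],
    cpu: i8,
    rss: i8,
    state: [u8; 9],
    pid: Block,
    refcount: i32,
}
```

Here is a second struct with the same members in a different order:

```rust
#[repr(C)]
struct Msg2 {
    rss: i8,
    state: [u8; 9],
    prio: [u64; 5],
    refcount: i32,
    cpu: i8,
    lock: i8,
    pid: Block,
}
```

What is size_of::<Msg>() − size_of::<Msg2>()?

Block: @0: start_time [8B, align 8] → 8; @8: uid [4B, align 4] → 12; @12: gid [4B, align 4] → 16; size 16, align 8
@0: lock [1B, align 1] → 1
+7 pad (align 8)
@8: prio [40B, align 8] → 48
@48: cpu [1B, align 1] → 49
@49: rss [1B, align 1] → 50
@50: state [9B, align 1] → 59
+5 pad (align 8)
@64: pid [16B, align 8] → 80
@80: refcount [4B, align 4] → 84
+4 tail pad (align 8)
size 88, align 8
— Msg2 —
@0: rss [1B, align 1] → 1
@1: state [9B, align 1] → 10
+6 pad (align 8)
@16: prio [40B, align 8] → 56
@56: refcount [4B, align 4] → 60
@60: cpu [1B, align 1] → 61
@61: lock [1B, align 1] → 62
+2 pad (align 8)
@64: pid [16B, align 8] → 80
size 80, align 8
88 − 80 = 8

8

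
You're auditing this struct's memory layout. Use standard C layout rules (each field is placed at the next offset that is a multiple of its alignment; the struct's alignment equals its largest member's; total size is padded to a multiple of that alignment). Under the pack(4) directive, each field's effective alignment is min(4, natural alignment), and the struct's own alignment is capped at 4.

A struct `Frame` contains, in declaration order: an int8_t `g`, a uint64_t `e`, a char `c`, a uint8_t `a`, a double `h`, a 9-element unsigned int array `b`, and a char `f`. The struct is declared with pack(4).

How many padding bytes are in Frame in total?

8

@0: g [1B, align 1] → 1
+3 pad (align 4)
@4: e [8B, align 4] → 12
@12: c [1B, align 1] → 13
@13: a [1B, align 1] → 14
+2 pad (align 4)
@16: h [8B, align 4] → 24
@24: b [36B, align 4] → 60
@60: f [1B, align 1] → 61
+3 tail pad (align 4)
size 64, align 4
data bytes 56, size 64 → padding 8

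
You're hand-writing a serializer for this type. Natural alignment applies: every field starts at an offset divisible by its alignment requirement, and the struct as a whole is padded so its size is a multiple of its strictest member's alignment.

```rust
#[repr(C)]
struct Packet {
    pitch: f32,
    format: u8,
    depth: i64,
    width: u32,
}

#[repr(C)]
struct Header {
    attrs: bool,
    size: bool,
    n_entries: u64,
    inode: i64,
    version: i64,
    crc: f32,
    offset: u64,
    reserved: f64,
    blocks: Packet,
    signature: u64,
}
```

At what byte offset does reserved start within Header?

Packet: pitch at 0 (size 4, align 4) → ends 4; format at 4 (size 1, align 1) → ends 5; pad 3 to align 8 for depth; depth at 8 (size 8, align 8) → ends 16; width at 16 (size 4, align 4) → ends 20; tail pad 4 to reach multiple of 8; total 24 bytes, alignment 8
attrs at 0 (size 1, align 1) → ends 1
size at 1 (size 1, align 1) → ends 2
pad 6 to align 8 for n_entries
n_entries at 8 (size 8, align 8) → ends 16
inode at 16 (size 8, align 8) → ends 24
version at 24 (size 8, align 8) → ends 32
crc at 32 (size 4, align 4) → ends 36
pad 4 to align 8 for offset
offset at 40 (size 8, align 8) → ends 48
reserved at 48 (size 8, align 8) → ends 56

48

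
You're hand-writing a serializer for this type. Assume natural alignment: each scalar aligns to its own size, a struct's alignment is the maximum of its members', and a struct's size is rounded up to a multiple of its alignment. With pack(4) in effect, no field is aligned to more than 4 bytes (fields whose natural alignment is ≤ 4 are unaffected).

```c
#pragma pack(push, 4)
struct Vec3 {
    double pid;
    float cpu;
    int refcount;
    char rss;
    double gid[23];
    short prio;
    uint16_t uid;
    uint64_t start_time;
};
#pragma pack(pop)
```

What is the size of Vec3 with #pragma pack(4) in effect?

216

pid at 0 (size 8, align 4) → ends 8
cpu at 8 (size 4, align 4) → ends 12
refcount at 12 (size 4, align 4) → ends 16
rss at 16 (size 1, align 1) → ends 17
pad 3 to align 4 for gid
gid at 20 (size 184, align 4) → ends 204
prio at 204 (size 2, align 2) → ends 206
uid at 206 (size 2, align 2) → ends 208
start_time at 208 (size 8, align 4) → ends 216
total 216 bytes, alignment 4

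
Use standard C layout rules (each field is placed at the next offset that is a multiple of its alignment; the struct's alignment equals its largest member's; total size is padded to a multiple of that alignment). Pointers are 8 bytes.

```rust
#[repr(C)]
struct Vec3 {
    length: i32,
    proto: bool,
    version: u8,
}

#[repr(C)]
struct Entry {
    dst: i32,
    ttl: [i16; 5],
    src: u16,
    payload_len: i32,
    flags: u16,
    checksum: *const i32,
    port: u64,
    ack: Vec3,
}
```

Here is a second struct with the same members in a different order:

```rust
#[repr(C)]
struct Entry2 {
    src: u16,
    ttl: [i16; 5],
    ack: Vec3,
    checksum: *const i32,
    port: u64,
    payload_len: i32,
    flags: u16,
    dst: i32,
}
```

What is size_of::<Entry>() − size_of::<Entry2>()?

Vec3: @0: length [4B, align 4] → 4; @4: proto [1B, align 1] → 5; @5: version [1B, align 1] → 6; +2 tail pad (align 4); size 8, align 4
@0: dst [4B, align 4] → 4
@4: ttl [10B, align 2] → 14
@14: src [2B, align 2] → 16
@16: payload_len [4B, align 4] → 20
@20: flags [2B, align 2] → 22
+2 pad (align 8)
@24: checksum [8B, align 8] → 32
@32: port [8B, align 8] → 40
@40: ack [8B, align 4] → 48
size 48, align 8
— Entry2 —
@0: src [2B, align 2] → 2
@2: ttl [10B, align 2] → 12
@12: ack [8B, align 4] → 20
+4 pad (align 8)
@24: checksum [8B, align 8] → 32
@32: port [8B, align 8] → 40
@40: payload_len [4B, align 4] → 44
@44: flags [2B, align 2] → 46
+2 pad (align 4)
@48: dst [4B, align 4] → 52
+4 tail pad (align 8)
size 56, align 8
48 − 56 = -8

-8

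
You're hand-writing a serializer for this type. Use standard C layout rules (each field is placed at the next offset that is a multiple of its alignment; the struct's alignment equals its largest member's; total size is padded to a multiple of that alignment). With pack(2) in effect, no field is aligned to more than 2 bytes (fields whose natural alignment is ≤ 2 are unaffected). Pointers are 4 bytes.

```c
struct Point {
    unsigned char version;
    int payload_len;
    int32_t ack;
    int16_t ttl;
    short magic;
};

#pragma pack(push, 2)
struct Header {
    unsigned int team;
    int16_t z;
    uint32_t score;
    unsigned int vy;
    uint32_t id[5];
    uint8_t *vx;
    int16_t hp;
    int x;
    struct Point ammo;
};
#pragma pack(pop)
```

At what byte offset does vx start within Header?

34

Point: @0: version [1B, align 1] → 1; +3 pad (align 4); @4: payload_len [4B, align 4] → 8; @8: ack [4B, align 4] → 12; @12: ttl [2B, align 2] → 14; @14: magic [2B, align 2] → 16; size 16, align 4
@0: team [4B, align 2] → 4
@4: z [2B, align 2] → 6
@6: score [4B, align 2] → 10
@10: vy [4B, align 2] → 14
@14: id [20B, align 2] → 34
@34: vx [4B, align 2] → 38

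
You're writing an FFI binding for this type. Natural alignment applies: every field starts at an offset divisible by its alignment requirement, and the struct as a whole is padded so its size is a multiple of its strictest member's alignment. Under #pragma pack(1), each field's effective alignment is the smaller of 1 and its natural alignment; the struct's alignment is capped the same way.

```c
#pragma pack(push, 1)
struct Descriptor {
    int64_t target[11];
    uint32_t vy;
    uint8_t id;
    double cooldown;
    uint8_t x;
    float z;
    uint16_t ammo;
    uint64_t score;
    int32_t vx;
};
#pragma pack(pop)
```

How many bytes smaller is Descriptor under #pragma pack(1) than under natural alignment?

natural layout:
  @0: target [88B, align 8] → 88
  @88: vy [4B, align 4] → 92
  @92: id [1B, align 1] → 93
  +3 pad (align 8)
  @96: cooldown [8B, align 8] → 104
  @104: x [1B, align 1] → 105
  +3 pad (align 4)
  @108: z [4B, align 4] → 112
  @112: ammo [2B, align 2] → 114
  +6 pad (align 8)
  @120: score [8B, align 8] → 128
  @128: vx [4B, align 4] → 132
  +4 tail pad (align 8)
  size 136, align 8
packed(1) layout:
  @0: target [88B, align 1] → 88
  @88: vy [4B, align 1] → 92
  @92: id [1B, align 1] → 93
  @93: cooldown [8B, align 1] → 101
  @101: x [1B, align 1] → 102
  @102: z [4B, align 1] → 106
  @106: ammo [2B, align 1] → 108
  @108: score [8B, align 1] → 116
  @116: vx [4B, align 1] → 120
  size 120, align 1
136 − 120 = 16

16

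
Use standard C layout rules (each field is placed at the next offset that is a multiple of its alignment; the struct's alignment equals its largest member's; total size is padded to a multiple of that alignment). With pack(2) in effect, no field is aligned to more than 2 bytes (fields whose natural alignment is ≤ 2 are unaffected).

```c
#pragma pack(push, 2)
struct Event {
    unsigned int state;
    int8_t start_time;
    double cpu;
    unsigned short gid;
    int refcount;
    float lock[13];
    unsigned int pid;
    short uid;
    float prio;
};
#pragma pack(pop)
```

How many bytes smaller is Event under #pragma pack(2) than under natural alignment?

6

natural layout:
  state at 0 (size 4, align 4) → ends 4
  start_time at 4 (size 1, align 1) → ends 5
  pad 3 to align 8 for cpu
  cpu at 8 (size 8, align 8) → ends 16
  gid at 16 (size 2, align 2) → ends 18
  pad 2 to align 4 for refcount
  refcount at 20 (size 4, align 4) → ends 24
  lock at 24 (size 52, align 4) → ends 76
  pid at 76 (size 4, align 4) → ends 80
  uid at 80 (size 2, align 2) → ends 82
  pad 2 to align 4 for prio
  prio at 84 (size 4, align 4) → ends 88
  total 88 bytes, alignment 8
packed(2) layout:
  state at 0 (size 4, align 2) → ends 4
  start_time at 4 (size 1, align 1) → ends 5
  pad 1 to align 2 for cpu
  cpu at 6 (size 8, align 2) → ends 14
  gid at 14 (size 2, align 2) → ends 16
  refcount at 16 (size 4, align 2) → ends 20
  lock at 20 (size 52, align 2) → ends 72
  pid at 72 (size 4, align 2) → ends 76
  uid at 76 (size 2, align 2) → ends 78
  prio at 78 (size 4, align 2) → ends 82
  total 82 bytes, alignment 2
88 − 82 = 6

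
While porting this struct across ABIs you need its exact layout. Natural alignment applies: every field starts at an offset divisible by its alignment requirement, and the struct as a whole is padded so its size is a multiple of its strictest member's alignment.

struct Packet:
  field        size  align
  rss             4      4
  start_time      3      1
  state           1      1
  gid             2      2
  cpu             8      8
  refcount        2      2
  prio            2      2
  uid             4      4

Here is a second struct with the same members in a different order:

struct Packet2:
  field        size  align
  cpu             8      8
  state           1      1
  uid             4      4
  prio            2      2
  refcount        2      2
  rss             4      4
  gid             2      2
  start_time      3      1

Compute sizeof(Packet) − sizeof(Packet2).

0

@0: rss [4B, align 4] → 4
@4: start_time [3B, align 1] → 7
@7: state [1B, align 1] → 8
@8: gid [2B, align 2] → 10
+6 pad (align 8)
@16: cpu [8B, align 8] → 24
@24: refcount [2B, align 2] → 26
@26: prio [2B, align 2] → 28
@28: uid [4B, align 4] → 32
size 32, align 8
— Packet2 —
@0: cpu [8B, align 8] → 8
@8: state [1B, align 1] → 9
+3 pad (align 4)
@12: uid [4B, align 4] → 16
@16: prio [2B, align 2] → 18
@18: refcount [2B, align 2] → 20
@20: rss [4B, align 4] → 24
@24: gid [2B, align 2] → 26
@26: start_time [3B, align 1] → 29
+3 tail pad (align 8)
size 32, align 8
32 − 32 = 0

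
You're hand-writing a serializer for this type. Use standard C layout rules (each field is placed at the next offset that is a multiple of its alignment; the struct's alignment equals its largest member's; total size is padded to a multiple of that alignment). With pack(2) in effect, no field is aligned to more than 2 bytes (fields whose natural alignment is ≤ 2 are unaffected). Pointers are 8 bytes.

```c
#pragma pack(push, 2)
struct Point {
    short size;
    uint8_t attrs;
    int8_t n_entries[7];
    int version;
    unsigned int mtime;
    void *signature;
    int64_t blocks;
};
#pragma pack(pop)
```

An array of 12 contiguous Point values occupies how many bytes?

408

size at 0 (size 2, align 2) → ends 2
attrs at 2 (size 1, align 1) → ends 3
n_entries at 3 (size 7, align 1) → ends 10
version at 10 (size 4, align 2) → ends 14
mtime at 14 (size 4, align 2) → ends 18
signature at 18 (size 8, align 2) → ends 26
blocks at 26 (size 8, align 2) → ends 34
total 34 bytes, alignment 2
array of 12: 12 × 34 = 408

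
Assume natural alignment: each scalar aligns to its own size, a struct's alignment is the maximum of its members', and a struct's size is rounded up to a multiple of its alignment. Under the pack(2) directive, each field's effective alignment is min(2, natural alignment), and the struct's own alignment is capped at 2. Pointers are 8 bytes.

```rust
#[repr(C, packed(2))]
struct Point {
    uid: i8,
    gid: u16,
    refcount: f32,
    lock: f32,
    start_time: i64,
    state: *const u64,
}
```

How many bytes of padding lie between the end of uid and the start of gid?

1

@0: uid [1B, align 1] → 1
+1 pad (align 2)
@2: gid [2B, align 2] → 4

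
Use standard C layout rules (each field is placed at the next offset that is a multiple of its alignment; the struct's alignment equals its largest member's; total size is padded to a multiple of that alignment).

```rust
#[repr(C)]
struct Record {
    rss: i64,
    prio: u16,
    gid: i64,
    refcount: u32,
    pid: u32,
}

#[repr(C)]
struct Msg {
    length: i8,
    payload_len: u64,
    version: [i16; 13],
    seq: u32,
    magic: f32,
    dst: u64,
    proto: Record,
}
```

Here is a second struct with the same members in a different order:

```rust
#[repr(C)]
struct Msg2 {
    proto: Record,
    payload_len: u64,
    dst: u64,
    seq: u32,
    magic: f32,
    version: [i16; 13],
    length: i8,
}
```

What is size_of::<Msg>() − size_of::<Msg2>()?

8

Record: @0: rss [8B, align 8] → 8; @8: prio [2B, align 2] → 10; +6 pad (align 8); @16: gid [8B, align 8] → 24; @24: refcount [4B, align 4] → 28; @28: pid [4B, align 4] → 32; size 32, align 8
@0: length [1B, align 1] → 1
+7 pad (align 8)
@8: payload_len [8B, align 8] → 16
@16: version [26B, align 2] → 42
+2 pad (align 4)
@44: seq [4B, align 4] → 48
@48: magic [4B, align 4] → 52
+4 pad (align 8)
@56: dst [8B, align 8] → 64
@64: proto [32B, align 8] → 96
size 96, align 8
— Msg2 —
@0: proto [32B, align 8] → 32
@32: payload_len [8B, align 8] → 40
@40: dst [8B, align 8] → 48
@48: seq [4B, align 4] → 52
@52: magic [4B, align 4] → 56
@56: version [26B, align 2] → 82
@82: length [1B, align 1] → 83
+5 tail pad (align 8)
size 88, align 8
96 − 88 = 8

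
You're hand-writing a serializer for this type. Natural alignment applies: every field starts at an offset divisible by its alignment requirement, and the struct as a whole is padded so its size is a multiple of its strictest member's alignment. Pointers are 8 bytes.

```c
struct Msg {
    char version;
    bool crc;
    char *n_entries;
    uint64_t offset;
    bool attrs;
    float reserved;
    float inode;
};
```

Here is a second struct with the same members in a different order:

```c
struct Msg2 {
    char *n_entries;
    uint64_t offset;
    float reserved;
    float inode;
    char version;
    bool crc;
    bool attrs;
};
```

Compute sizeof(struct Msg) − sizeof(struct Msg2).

8

0..1  version  (1B, 1-aligned)
1..2  crc  (1B, 1-aligned)
2..8  -- padding (6B)
8..16  n_entries  (8B, 8-aligned)
16..24  offset  (8B, 8-aligned)
24..25  attrs  (1B, 1-aligned)
25..28  -- padding (3B)
28..32  reserved  (4B, 4-aligned)
32..36  inode  (4B, 4-aligned)
36..40  -- tail padding (4B)
sizeof = 40, alignof = 8
— Msg2 —
0..8  n_entries  (8B, 8-aligned)
8..16  offset  (8B, 8-aligned)
16..20  reserved  (4B, 4-aligned)
20..24  inode  (4B, 4-aligned)
24..25  version  (1B, 1-aligned)
25..26  crc  (1B, 1-aligned)
26..27  attrs  (1B, 1-aligned)
27..32  -- tail padding (5B)
sizeof = 32, alignof = 8
40 − 32 = 8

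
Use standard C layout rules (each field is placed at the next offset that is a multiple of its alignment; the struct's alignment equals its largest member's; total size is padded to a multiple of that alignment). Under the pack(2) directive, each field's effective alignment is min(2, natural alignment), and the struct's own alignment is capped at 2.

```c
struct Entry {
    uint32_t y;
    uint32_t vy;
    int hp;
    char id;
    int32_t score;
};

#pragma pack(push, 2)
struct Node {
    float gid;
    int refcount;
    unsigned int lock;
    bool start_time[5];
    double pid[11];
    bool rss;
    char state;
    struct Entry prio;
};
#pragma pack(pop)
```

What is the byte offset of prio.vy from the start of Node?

112

Entry: y at 0 (size 4, align 4) → ends 4; vy at 4 (size 4, align 4) → ends 8; hp at 8 (size 4, align 4) → ends 12; id at 12 (size 1, align 1) → ends 13; pad 3 to align 4 for score; score at 16 (size 4, align 4) → ends 20; total 20 bytes, alignment 4
gid at 0 (size 4, align 2) → ends 4
refcount at 4 (size 4, align 2) → ends 8
lock at 8 (size 4, align 2) → ends 12
start_time at 12 (size 5, align 1) → ends 17
pad 1 to align 2 for pid
pid at 18 (size 88, align 2) → ends 106
rss at 106 (size 1, align 1) → ends 107
state at 107 (size 1, align 1) → ends 108
prio at 108 (size 20, align 2) → ends 128
within Entry: vy at 4
108 + 4 = 112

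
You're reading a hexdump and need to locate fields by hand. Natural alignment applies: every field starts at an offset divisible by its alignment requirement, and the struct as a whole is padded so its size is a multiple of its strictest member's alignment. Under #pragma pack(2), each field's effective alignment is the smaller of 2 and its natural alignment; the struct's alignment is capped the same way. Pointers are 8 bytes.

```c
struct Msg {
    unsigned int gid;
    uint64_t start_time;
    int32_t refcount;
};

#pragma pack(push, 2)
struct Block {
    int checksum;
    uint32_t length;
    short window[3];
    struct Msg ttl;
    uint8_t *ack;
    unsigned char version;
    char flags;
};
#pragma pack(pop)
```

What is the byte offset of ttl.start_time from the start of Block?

22

Msg: @0: gid [4B, align 4] → 4; +4 pad (align 8); @8: start_time [8B, align 8] → 16; @16: refcount [4B, align 4] → 20; +4 tail pad (align 8); size 24, align 8
@0: checksum [4B, align 2] → 4
@4: length [4B, align 2] → 8
@8: window [6B, align 2] → 14
@14: ttl [24B, align 2] → 38
within Msg: start_time at 8
14 + 8 = 22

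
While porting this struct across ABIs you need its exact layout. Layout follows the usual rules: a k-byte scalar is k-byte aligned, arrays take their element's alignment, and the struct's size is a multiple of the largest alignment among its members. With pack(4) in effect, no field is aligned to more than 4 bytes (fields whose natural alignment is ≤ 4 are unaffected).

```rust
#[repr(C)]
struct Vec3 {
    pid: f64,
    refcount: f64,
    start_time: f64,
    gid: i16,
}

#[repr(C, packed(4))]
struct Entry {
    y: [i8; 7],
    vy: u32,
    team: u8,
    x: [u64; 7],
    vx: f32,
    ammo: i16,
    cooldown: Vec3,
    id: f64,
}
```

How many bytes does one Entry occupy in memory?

Vec3: @0: pid [8B, align 8] → 8; @8: refcount [8B, align 8] → 16; @16: start_time [8B, align 8] → 24; @24: gid [2B, align 2] → 26; +6 tail pad (align 8); size 32, align 8
@0: y [7B, align 1] → 7
+1 pad (align 4)
@8: vy [4B, align 4] → 12
@12: team [1B, align 1] → 13
+3 pad (align 4)
@16: x [56B, align 4] → 72
@72: vx [4B, align 4] → 76
@76: ammo [2B, align 2] → 78
+2 pad (align 4)
@80: cooldown [32B, align 4] → 112
@112: id [8B, align 4] → 120
size 120, align 4

120 bytes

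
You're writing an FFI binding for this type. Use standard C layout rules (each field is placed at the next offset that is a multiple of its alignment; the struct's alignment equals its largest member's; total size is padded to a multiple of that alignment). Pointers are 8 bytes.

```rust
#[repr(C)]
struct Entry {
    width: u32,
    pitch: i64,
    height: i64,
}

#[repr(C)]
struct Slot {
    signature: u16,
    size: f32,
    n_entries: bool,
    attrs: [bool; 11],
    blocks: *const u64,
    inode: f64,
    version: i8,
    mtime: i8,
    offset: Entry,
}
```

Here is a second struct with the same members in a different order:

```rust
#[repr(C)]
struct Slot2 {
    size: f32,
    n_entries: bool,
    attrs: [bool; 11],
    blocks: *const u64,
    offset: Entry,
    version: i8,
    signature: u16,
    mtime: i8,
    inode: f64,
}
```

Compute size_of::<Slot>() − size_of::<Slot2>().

Entry: width at 0 (size 4, align 4) → ends 4; pad 4 to align 8 for pitch; pitch at 8 (size 8, align 8) → ends 16; height at 16 (size 8, align 8) → ends 24; total 24 bytes, alignment 8
signature at 0 (size 2, align 2) → ends 2
pad 2 to align 4 for size
size at 4 (size 4, align 4) → ends 8
n_entries at 8 (size 1, align 1) → ends 9
attrs at 9 (size 11, align 1) → ends 20
pad 4 to align 8 for blocks
blocks at 24 (size 8, align 8) → ends 32
inode at 32 (size 8, align 8) → ends 40
version at 40 (size 1, align 1) → ends 41
mtime at 41 (size 1, align 1) → ends 42
pad 6 to align 8 for offset
offset at 48 (size 24, align 8) → ends 72
total 72 bytes, alignment 8
— Slot2 —
size at 0 (size 4, align 4) → ends 4
n_entries at 4 (size 1, align 1) → ends 5
attrs at 5 (size 11, align 1) → ends 16
blocks at 16 (size 8, align 8) → ends 24
offset at 24 (size 24, align 8) → ends 48
version at 48 (size 1, align 1) → ends 49
pad 1 to align 2 for signature
signature at 50 (size 2, align 2) → ends 52
mtime at 52 (size 1, align 1) → ends 53
pad 3 to align 8 for inode
inode at 56 (size 8, align 8) → ends 64
total 64 bytes, alignment 8
72 − 64 = 8

8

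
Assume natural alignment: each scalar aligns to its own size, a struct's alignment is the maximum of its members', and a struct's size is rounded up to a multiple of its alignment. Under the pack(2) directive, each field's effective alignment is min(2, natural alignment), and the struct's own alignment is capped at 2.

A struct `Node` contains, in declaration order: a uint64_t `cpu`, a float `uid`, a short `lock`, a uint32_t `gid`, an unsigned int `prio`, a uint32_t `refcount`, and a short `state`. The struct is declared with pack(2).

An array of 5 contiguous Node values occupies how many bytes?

140

@0: cpu [8B, align 2] → 8
@8: uid [4B, align 2] → 12
@12: lock [2B, align 2] → 14
@14: gid [4B, align 2] → 18
@18: prio [4B, align 2] → 22
@22: refcount [4B, align 2] → 26
@26: state [2B, align 2] → 28
size 28, align 2
array of 5: 5 × 28 = 140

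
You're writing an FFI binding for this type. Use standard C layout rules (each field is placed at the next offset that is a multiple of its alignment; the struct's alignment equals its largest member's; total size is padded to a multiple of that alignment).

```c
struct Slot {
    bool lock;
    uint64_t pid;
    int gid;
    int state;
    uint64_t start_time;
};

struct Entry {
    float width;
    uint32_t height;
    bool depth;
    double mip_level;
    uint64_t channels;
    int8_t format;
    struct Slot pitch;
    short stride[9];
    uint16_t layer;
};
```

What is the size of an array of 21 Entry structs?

Slot: lock at 0 (size 1, align 1) → ends 1; pad 7 to align 8 for pid; pid at 8 (size 8, align 8) → ends 16; gid at 16 (size 4, align 4) → ends 20; state at 20 (size 4, align 4) → ends 24; start_time at 24 (size 8, align 8) → ends 32; total 32 bytes, alignment 8
width at 0 (size 4, align 4) → ends 4
height at 4 (size 4, align 4) → ends 8
depth at 8 (size 1, align 1) → ends 9
pad 7 to align 8 for mip_level
mip_level at 16 (size 8, align 8) → ends 24
channels at 24 (size 8, align 8) → ends 32
format at 32 (size 1, align 1) → ends 33
pad 7 to align 8 for pitch
pitch at 40 (size 32, align 8) → ends 72
stride at 72 (size 18, align 2) → ends 90
layer at 90 (size 2, align 2) → ends 92
tail pad 4 to reach multiple of 8
total 96 bytes, alignment 8
array of 21: 21 × 96 = 2016

2016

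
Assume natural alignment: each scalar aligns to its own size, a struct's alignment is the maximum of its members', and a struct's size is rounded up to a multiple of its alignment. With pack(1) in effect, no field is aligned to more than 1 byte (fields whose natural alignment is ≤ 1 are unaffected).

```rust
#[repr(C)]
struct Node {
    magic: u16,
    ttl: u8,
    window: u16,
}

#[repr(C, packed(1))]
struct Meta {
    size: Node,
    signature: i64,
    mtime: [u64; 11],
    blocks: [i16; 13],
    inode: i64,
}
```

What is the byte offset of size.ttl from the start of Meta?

2

Node: @0: magic [2B, align 2] → 2; @2: ttl [1B, align 1] → 3; +1 pad (align 2); @4: window [2B, align 2] → 6; size 6, align 2
@0: size [6B, align 1] → 6
within Node: ttl at 2
0 + 2 = 2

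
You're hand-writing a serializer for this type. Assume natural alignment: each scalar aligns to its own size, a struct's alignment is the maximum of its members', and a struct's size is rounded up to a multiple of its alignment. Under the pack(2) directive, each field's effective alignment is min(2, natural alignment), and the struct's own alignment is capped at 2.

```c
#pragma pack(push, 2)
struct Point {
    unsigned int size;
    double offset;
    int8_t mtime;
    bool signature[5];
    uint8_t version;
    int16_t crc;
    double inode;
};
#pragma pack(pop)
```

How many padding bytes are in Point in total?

1

@0: size [4B, align 2] → 4
@4: offset [8B, align 2] → 12
@12: mtime [1B, align 1] → 13
@13: signature [5B, align 1] → 18
@18: version [1B, align 1] → 19
+1 pad (align 2)
@20: crc [2B, align 2] → 22
@22: inode [8B, align 2] → 30
size 30, align 2
data bytes 29, size 30 → padding 1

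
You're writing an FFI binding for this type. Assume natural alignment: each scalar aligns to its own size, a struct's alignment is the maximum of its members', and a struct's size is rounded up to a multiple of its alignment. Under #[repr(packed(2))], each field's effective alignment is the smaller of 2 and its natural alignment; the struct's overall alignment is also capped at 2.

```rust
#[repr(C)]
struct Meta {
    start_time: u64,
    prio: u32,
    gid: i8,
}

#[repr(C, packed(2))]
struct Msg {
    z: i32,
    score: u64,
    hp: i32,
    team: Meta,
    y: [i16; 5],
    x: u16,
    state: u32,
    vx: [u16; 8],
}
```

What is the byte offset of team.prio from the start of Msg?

24

Meta: @0: start_time [8B, align 8] → 8; @8: prio [4B, align 4] → 12; @12: gid [1B, align 1] → 13; +3 tail pad (align 8); size 16, align 8
@0: z [4B, align 2] → 4
@4: score [8B, align 2] → 12
@12: hp [4B, align 2] → 16
@16: team [16B, align 2] → 32
within Meta: prio at 8
16 + 8 = 24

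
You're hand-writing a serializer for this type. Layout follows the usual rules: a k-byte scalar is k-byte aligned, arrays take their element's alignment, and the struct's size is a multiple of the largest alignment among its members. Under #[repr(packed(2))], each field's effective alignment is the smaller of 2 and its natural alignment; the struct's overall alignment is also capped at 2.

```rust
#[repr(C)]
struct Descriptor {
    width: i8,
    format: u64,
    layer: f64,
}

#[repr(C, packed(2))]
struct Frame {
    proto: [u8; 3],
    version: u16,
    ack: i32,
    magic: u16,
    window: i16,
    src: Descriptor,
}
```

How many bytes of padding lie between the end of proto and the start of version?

Descriptor: 0..1  width  (1B, 1-aligned); 1..8  -- padding (7B); 8..16  format  (8B, 8-aligned); 16..24  layer  (8B, 8-aligned); sizeof = 24, alignof = 8
0..3  proto  (3B, 1-aligned)
3..4  -- padding (1B)
4..6  version  (2B, 2-aligned)

1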